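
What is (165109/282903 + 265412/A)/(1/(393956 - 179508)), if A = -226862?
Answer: -4034720431395472/32089970193 ≈ -1.2573e+5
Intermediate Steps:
(165109/282903 + 265412/A)/(1/(393956 - 179508)) = (165109/282903 + 265412/(-226862))/(1/(393956 - 179508)) = (165109*(1/282903) + 265412*(-1/226862))/(1/214448) = (165109/282903 - 132706/113431)/(1/214448) = -18814446539/32089970193*214448 = -4034720431395472/32089970193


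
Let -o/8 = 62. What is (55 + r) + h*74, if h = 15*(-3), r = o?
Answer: -3771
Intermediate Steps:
o = -496 (o = -8*62 = -496)
r = -496
h = -45
(55 + r) + h*74 = (55 - 496) - 45*74 = -441 - 3330 = -3771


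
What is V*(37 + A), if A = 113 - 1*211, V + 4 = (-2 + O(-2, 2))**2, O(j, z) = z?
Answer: 244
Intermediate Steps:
V = -4 (V = -4 + (-2 + 2)**2 = -4 + 0**2 = -4 + 0 = -4)
A = -98 (A = 113 - 211 = -98)
V*(37 + A) = -4*(37 - 98) = -4*(-61) = 244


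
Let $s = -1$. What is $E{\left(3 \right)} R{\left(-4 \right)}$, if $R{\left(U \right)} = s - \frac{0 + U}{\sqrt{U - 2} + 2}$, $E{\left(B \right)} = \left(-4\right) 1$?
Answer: $\frac{4}{5} + \frac{8 i \sqrt{6}}{5} \approx 0.8 + 3.9192 i$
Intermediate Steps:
$E{\left(B \right)} = -4$
$R{\left(U \right)} = -1 - \frac{U}{2 + \sqrt{-2 + U}}$ ($R{\left(U \right)} = -1 - \frac{0 + U}{\sqrt{U - 2} + 2} = -1 - \frac{U}{\sqrt{-2 + U} + 2} = -1 - \frac{U}{2 + \sqrt{-2 + U}}$)
$E{\left(3 \right)} R{\left(-4 \right)} = - 4 \frac{-2 - -4 - \sqrt{-2 - 4}}{2 + \sqrt{-2 - 4}} = - 4 \frac{-2 + 4 - \sqrt{-6}}{2 + \sqrt{-6}} = - 4 \frac{-2 + 4 - i \sqrt{6}}{2 + i \sqrt{6}} = - 4 \frac{2 - i \sqrt{6}}{2 + i \sqrt{6}} = - \frac{4 \left(2 - i \sqrt{6}\right)}{2 + i \sqrt{6}}$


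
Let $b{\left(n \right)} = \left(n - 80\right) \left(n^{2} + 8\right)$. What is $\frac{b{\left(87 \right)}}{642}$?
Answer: $\frac{53039}{642} \approx 82.615$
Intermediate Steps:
$b{\left(n \right)} = \left(-80 + n\right) \left(8 + n^{2}\right)$
$\frac{b{\left(87 \right)}}{642} = \frac{-640 + 87^{3} - 80 \cdot 87^{2} + 8 \cdot 87}{642} = \left(-640 + 658503 - 605520 + 696\right) \frac{1}{642} = 53039 \cdot \frac{1}{642} = \frac{53039}{642}$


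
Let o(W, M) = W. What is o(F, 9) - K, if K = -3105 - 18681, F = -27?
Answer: 21759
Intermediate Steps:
K = -21786
o(F, 9) - K = -27 - 1*(-21786) = -27 + 21786 = 21759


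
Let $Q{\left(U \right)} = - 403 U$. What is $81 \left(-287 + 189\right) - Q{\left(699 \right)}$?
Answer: $273759$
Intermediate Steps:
$81 \left(-287 + 189\right) - Q{\left(699 \right)} = 81 \left(-287 + 189\right) - \left(-403\right) 699 = 81 \left(-98\right) - -281697 = -7938 + 281697 = 273759$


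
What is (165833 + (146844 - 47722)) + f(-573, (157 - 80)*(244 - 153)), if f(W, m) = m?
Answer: 271962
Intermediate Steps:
(165833 + (146844 - 47722)) + f(-573, (157 - 80)*(244 - 153)) = (165833 + (146844 - 47722)) + (157 - 80)*(244 - 153) = (165833 + 99122) + 77*91 = 264955 + 7007 = 271962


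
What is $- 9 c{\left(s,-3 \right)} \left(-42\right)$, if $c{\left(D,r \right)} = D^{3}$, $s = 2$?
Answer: $3024$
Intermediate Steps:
$- 9 c{\left(s,-3 \right)} \left(-42\right) = - 9 \cdot 2^{3} \left(-42\right) = \left(-9\right) 8 \left(-42\right) = \left(-72\right) \left(-42\right) = 3024$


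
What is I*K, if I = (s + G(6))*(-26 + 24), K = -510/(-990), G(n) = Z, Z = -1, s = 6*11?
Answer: -2210/33 ≈ -66.970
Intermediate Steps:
s = 66
G(n) = -1
K = 17/33 (K = -510*(-1/990) = 17/33 ≈ 0.51515)
I = -130 (I = (66 - 1)*(-26 + 24) = 65*(-2) = -130)
I*K = -130*17/33 = -2210/33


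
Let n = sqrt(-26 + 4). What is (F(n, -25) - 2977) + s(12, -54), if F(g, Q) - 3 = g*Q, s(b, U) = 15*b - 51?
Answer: -2845 - 25*I*sqrt(22) ≈ -2845.0 - 117.26*I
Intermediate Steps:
n = I*sqrt(22) (n = sqrt(-22) = I*sqrt(22) ≈ 4.6904*I)
s(b, U) = -51 + 15*b
F(g, Q) = 3 + Q*g (F(g, Q) = 3 + g*Q = 3 + Q*g)
(F(n, -25) - 2977) + s(12, -54) = ((3 - 25*I*sqrt(22)) - 2977) + (-51 + 15*12) = ((3 - 25*I*sqrt(22)) - 2977) + (-51 + 180) = (-2974 - 25*I*sqrt(22)) + 129 = -2845 - 25*I*sqrt(22)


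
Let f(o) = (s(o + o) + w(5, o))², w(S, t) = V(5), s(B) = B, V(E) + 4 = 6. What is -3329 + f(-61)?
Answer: 11071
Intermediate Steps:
V(E) = 2 (V(E) = -4 + 6 = 2)
w(S, t) = 2
f(o) = (2 + 2*o)² (f(o) = ((o + o) + 2)² = (2*o + 2)² = (2 + 2*o)²)
-3329 + f(-61) = -3329 + 4*(1 - 61)² = -3329 + 4*(-60)² = -3329 + 4*3600 = -3329 + 14400 = 11071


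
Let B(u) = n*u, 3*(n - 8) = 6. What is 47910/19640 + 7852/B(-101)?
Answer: -5291209/991820 ≈ -5.3348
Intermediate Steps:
n = 10 (n = 8 + (⅓)*6 = 8 + 2 = 10)
B(u) = 10*u
47910/19640 + 7852/B(-101) = 47910/19640 + 7852/((10*(-101))) = 47910*(1/19640) + 7852/(-1010) = 4791/1964 + 7852*(-1/1010) = 4791/1964 - 3926/505 = -5291209/991820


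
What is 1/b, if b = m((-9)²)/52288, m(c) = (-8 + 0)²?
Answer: 817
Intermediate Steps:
m(c) = 64 (m(c) = (-8)² = 64)
b = 1/817 (b = 64/52288 = 64*(1/52288) = 1/817 ≈ 0.0012240)
1/b = 1/(1/817) = 817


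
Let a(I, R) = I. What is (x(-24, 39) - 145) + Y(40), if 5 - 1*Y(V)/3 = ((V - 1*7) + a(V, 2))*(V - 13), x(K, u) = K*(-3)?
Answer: -5971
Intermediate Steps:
x(K, u) = -3*K
Y(V) = 15 - 3*(-13 + V)*(-7 + 2*V) (Y(V) = 15 - 3*((V - 1*7) + V)*(V - 13) = 15 - 3*((V - 7) + V)*(-13 + V) = 15 - 3*((-7 + V) + V)*(-13 + V) = 15 - 3*(-7 + 2*V)*(-13 + V) = 15 - 3*(-13 + V)*(-7 + 2*V))
(x(-24, 39) - 145) + Y(40) = (-3*(-24) - 145) + (-258 - 6*40² + 99*40) = (72 - 145) + (-258 - 6*1600 + 3960) = -73 + (-258 - 9600 + 3960) = -73 - 5898 = -5971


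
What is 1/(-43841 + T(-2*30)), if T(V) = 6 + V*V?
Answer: -1/40235 ≈ -2.4854e-5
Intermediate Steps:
T(V) = 6 + V²
1/(-43841 + T(-2*30)) = 1/(-43841 + (6 + (-2*30)²)) = 1/(-43841 + (6 + (-60)²)) = 1/(-43841 + (6 + 3600)) = 1/(-43841 + 3606) = 1/(-40235) = -1/40235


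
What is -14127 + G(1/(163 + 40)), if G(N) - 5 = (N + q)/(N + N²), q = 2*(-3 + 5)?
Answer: -905283/68 ≈ -13313.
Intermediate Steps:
q = 4 (q = 2*2 = 4)
G(N) = 5 + (4 + N)/(N + N²) (G(N) = 5 + (N + 4)/(N + N²) = 5 + (4 + N)/(N + N²))
-14127 + G(1/(163 + 40)) = -14127 + (4 + 5*(1/(163 + 40))² + 6/(163 + 40))/((1/(163 + 40))*(1 + 1/(163 + 40))) = -14127 + (4 + 5*(1/203)² + 6/203)/((1/203)*(1 + 1/203)) = -14127 + (4 + 5*(1/203)² + 6*(1/203))/((1/203)*(1 + 1/203)) = -14127 + 203*(4 + 5*(1/41209) + 6/203)/(204/203) = -14127 + 203*(203/204)*(4 + 5/41209 + 6/203) = -14127 + 203*(203/204)*(166059/41209) = -14127 + 55353/68 = -905283/68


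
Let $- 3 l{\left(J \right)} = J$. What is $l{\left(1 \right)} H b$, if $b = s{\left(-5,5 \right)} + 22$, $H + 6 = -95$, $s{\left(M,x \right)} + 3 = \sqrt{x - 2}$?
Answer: $\frac{1919}{3} + \frac{101 \sqrt{3}}{3} \approx 697.98$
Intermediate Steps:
$s{\left(M,x \right)} = -3 + \sqrt{-2 + x}$ ($s{\left(M,x \right)} = -3 + \sqrt{x - 2} = -3 + \sqrt{-2 + x}$)
$l{\left(J \right)} = - \frac{J}{3}$
$H = -101$ ($H = -6 - 95 = -101$)
$b = 19 + \sqrt{3}$ ($b = \left(-3 + \sqrt{-2 + 5}\right) + 22 = \left(-3 + \sqrt{3}\right) + 22 = 19 + \sqrt{3} \approx 20.732$)
$l{\left(1 \right)} H b = \left(- \frac{1}{3}\right) 1 \left(-101\right) \left(19 + \sqrt{3}\right) = \left(- \frac{1}{3}\right) \left(-101\right) \left(19 + \sqrt{3}\right) = \frac{101 \left(19 + \sqrt{3}\right)}{3} = \frac{1919}{3} + \frac{101 \sqrt{3}}{3}$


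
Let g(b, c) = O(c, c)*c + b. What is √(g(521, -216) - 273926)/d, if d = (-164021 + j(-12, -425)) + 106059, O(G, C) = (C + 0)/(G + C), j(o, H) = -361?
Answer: -I*√273513/58323 ≈ -0.008967*I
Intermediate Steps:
O(G, C) = C/(C + G)
g(b, c) = b + c/2 (g(b, c) = (c/(c + c))*c + b = (c/((2*c)))*c + b = (c*(1/(2*c)))*c + b = c/2 + b = b + c/2)
d = -58323 (d = (-164021 - 361) + 106059 = -164382 + 106059 = -58323)
√(g(521, -216) - 273926)/d = √((521 + (½)*(-216)) - 273926)/(-58323) = √((521 - 108) - 273926)*(-1/58323) = √(413 - 273926)*(-1/58323) = √(-273513)*(-1/58323) = (I*√273513)*(-1/58323) = -I*√273513/58323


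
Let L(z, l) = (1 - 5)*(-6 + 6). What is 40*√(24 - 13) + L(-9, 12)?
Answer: 40*√11 ≈ 132.67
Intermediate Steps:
L(z, l) = 0 (L(z, l) = -4*0 = 0)
40*√(24 - 13) + L(-9, 12) = 40*√(24 - 13) + 0 = 40*√11 + 0 = 40*√11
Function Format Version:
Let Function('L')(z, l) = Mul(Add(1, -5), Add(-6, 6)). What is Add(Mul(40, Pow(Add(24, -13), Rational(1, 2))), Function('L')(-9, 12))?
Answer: Mul(40, Pow(11, Rational(1, 2))) ≈ 132.67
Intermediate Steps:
Function('L')(z, l) = 0 (Function('L')(z, l) = Mul(-4, 0) = 0)
Add(Mul(40, Pow(Add(24, -13), Rational(1, 2))), Function('L')(-9, 12)) = Add(Mul(40, Pow(Add(24, -13), Rational(1, 2))), 0) = Add(Mul(40, Pow(11, Rational(1, 2))), 0) = Mul(40, Pow(11, Rational(1, 2)))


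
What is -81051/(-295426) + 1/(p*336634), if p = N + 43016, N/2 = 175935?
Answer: 316890467255275/1155046614807836 ≈ 0.27435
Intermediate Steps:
N = 351870 (N = 2*175935 = 351870)
p = 394886 (p = 351870 + 43016 = 394886)
-81051/(-295426) + 1/(p*336634) = -81051/(-295426) + 1/(394886*336634) = -81051*(-1/295426) + (1/394886)*(1/336634) = 81051/295426 + 1/132932053724 = 316890467255275/1155046614807836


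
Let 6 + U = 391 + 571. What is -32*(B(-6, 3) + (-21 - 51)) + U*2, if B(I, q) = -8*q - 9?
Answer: 5272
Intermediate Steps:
B(I, q) = -9 - 8*q
U = 956 (U = -6 + (391 + 571) = -6 + 962 = 956)
-32*(B(-6, 3) + (-21 - 51)) + U*2 = -32*((-9 - 8*3) + (-21 - 51)) + 956*2 = -32*((-9 - 24) - 72) + 1912 = -32*(-33 - 72) + 1912 = -32*(-105) + 1912 = 3360 + 1912 = 5272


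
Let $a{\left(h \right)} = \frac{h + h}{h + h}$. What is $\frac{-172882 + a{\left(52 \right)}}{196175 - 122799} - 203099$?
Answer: $- \frac{14902765105}{73376} \approx -2.031 \cdot 10^{5}$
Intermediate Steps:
$a{\left(h \right)} = 1$ ($a{\left(h \right)} = \frac{2 h}{2 h} = 2 h \frac{1}{2 h} = 1$)
$\frac{-172882 + a{\left(52 \right)}}{196175 - 122799} - 203099 = \frac{-172882 + 1}{196175 - 122799} - 203099 = - \frac{172881}{73376} - 203099 = - \frac{14902765105}{73376}$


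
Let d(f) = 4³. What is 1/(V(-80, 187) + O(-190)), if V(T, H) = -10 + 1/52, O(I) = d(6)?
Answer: 52/2809 ≈ 0.018512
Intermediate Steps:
d(f) = 64
O(I) = 64
V(T, H) = -519/52 (V(T, H) = -10 + 1/52 = -519/52)
1/(V(-80, 187) + O(-190)) = 1/(-519/52 + 64) = 1/(2809/52) = 52/2809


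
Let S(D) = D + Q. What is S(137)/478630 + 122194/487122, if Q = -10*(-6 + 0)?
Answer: 29290838627/116575601430 ≈ 0.25126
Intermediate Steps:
Q = 60 (Q = -10*(-6) = 60)
S(D) = 60 + D (S(D) = D + 60 = 60 + D)
S(137)/478630 + 122194/487122 = (60 + 137)/478630 + 122194/487122 = 197*(1/478630) + 122194*(1/487122) = 197/478630 + 61097/243561 = 29290838627/116575601430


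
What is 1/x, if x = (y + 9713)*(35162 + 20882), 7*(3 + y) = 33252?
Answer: 7/5672885768 ≈ 1.2339e-9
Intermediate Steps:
y = 33231/7 (y = -3 + (⅐)*33252 = -3 + 33252/7 = 33231/7 ≈ 4747.3)
x = 5672885768/7 (x = (33231/7 + 9713)*(35162 + 20882) = (101222/7)*56044 = 5672885768/7 ≈ 8.1041e+8)
1/x = 1/(5672885768/7) = 7/5672885768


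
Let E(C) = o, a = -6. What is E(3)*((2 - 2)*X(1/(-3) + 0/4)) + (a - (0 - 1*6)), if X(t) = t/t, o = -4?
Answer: 0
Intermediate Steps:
E(C) = -4
X(t) = 1
E(3)*((2 - 2)*X(1/(-3) + 0/4)) + (a - (0 - 1*6)) = -4*(2 - 2) + (-6 - (0 - 1*6)) = -0 + (-6 - (0 - 6)) = -4*0 + (-6 - 1*(-6)) = 0 + (-6 + 6) = 0 + 0 = 0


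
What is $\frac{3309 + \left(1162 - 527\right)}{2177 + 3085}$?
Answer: $\frac{1972}{2631} \approx 0.74953$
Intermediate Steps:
$\frac{3309 + \left(1162 - 527\right)}{2177 + 3085} = \frac{3309 + 635}{5262} = 3944 \cdot \frac{1}{5262} = \frac{1972}{2631}$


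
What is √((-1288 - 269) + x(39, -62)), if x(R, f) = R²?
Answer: 6*I ≈ 6.0*I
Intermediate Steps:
√((-1288 - 269) + x(39, -62)) = √((-1288 - 269) + 39²) = √(-1557 + 1521) = √(-36) = 6*I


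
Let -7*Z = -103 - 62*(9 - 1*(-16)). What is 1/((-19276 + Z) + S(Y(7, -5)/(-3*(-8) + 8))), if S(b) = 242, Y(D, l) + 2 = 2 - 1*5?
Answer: -7/131585 ≈ -5.3198e-5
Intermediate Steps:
Y(D, l) = -5 (Y(D, l) = -2 + (2 - 1*5) = -2 + (2 - 5) = -2 - 3 = -5)
Z = 1653/7 (Z = -(-103 - 62*(9 - 1*(-16)))/7 = -(-103 - 62*(9 + 16))/7 = -(-103 - 62*25)/7 = -(-103 - 1550)/7 = -⅐*(-1653) = 1653/7 ≈ 236.14)
1/((-19276 + Z) + S(Y(7, -5)/(-3*(-8) + 8))) = 1/((-19276 + 1653/7) + 242) = 1/(-133279/7 + 242) = 1/(-131585/7) = -7/131585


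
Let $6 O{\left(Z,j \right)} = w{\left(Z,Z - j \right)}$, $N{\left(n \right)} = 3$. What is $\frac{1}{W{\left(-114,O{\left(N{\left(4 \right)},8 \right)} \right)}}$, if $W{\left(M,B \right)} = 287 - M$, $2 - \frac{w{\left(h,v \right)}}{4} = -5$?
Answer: $\frac{1}{401} \approx 0.0024938$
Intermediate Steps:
$w{\left(h,v \right)} = 28$ ($w{\left(h,v \right)} = 8 - -20 = 8 + 20 = 28$)
$O{\left(Z,j \right)} = \frac{14}{3}$ ($O{\left(Z,j \right)} = \frac{1}{6} \cdot 28 = \frac{14}{3}$)
$\frac{1}{W{\left(-114,O{\left(N{\left(4 \right)},8 \right)} \right)}} = \frac{1}{287 - -114} = \frac{1}{287 + 114} = \frac{1}{401}$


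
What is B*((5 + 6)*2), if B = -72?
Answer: -1584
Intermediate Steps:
B*((5 + 6)*2) = -72*(5 + 6)*2 = -792*2 = -72*22 = -1584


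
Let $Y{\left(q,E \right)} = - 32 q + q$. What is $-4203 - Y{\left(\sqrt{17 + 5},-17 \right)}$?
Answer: $-4203 + 31 \sqrt{22} \approx -4057.6$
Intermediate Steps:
$Y{\left(q,E \right)} = - 31 q$
$-4203 - Y{\left(\sqrt{17 + 5},-17 \right)} = -4203 - - 31 \sqrt{17 + 5} = -4203 - - 31 \sqrt{22} = -4203 + 31 \sqrt{22}$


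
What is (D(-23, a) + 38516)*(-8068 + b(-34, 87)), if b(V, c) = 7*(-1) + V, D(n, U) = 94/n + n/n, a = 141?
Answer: -7182927873/23 ≈ -3.1230e+8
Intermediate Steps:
D(n, U) = 1 + 94/n (D(n, U) = 94/n + 1 = 1 + 94/n)
b(V, c) = -7 + V
(D(-23, a) + 38516)*(-8068 + b(-34, 87)) = ((94 - 23)/(-23) + 38516)*(-8068 + (-7 - 34)) = (-1/23*71 + 38516)*(-8068 - 41) = (-71/23 + 38516)*(-8109) = (885797/23)*(-8109) = -7182927873/23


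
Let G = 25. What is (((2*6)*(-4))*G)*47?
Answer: -56400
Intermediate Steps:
(((2*6)*(-4))*G)*47 = (((2*6)*(-4))*25)*47 = ((12*(-4))*25)*47 = -48*25*47 = -1200*47 = -56400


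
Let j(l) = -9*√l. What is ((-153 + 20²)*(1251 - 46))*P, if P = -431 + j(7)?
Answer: -128280685 - 2678715*√7 ≈ -1.3537e+8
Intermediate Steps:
P = -431 - 9*√7 ≈ -454.81
((-153 + 20²)*(1251 - 46))*P = ((-153 + 20²)*(1251 - 46))*(-431 - 9*√7) = ((-153 + 400)*1205)*(-431 - 9*√7) = (247*1205)*(-431 - 9*√7) = 297635*(-431 - 9*√7) = -128280685 - 2678715*√7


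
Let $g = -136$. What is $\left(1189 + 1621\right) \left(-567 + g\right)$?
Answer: $-1975430$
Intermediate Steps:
$\left(1189 + 1621\right) \left(-567 + g\right) = \left(1189 + 1621\right) \left(-567 - 136\right) = 2810 \left(-703\right) = -1975430$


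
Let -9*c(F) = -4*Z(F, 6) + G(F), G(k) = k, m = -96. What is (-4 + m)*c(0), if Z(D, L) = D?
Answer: 0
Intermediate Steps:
c(F) = F/3 (c(F) = -(-4*F + F)/9 = -(-1)*F/3 = F/3)
(-4 + m)*c(0) = (-4 - 96)*((⅓)*0) = -100*0 = 0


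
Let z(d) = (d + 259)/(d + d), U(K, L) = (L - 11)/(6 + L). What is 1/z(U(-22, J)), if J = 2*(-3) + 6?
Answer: -22/1543 ≈ -0.014258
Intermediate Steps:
J = 0 (J = -6 + 6 = 0)
U(K, L) = (-11 + L)/(6 + L)
z(d) = (259 + d)/(2*d) (z(d) = (259 + d)/((2*d)) = (259 + d)*(1/(2*d)) = (259 + d)/(2*d))
1/z(U(-22, J)) = 1/((259 + (-11 + 0)/(6 + 0))/(2*(((-11 + 0)/(6 + 0))))) = 1/((259 - 11/6)/(2*((-11/6)))) = 1/((259 + (1/6)*(-11))/(2*(((1/6)*(-11))))) = 1/((259 - 11/6)/(2*(-11/6))) = 1/((1/2)*(-6/11)*(1543/6)) = 1/(-1543/22) = -22/1543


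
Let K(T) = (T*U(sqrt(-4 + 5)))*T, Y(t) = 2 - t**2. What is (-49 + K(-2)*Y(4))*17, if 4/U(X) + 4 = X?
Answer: 1309/3 ≈ 436.33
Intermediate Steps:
U(X) = 4/(-4 + X)
K(T) = -4*T**2/3 (K(T) = (T*(4/(-4 + sqrt(-4 + 5))))*T = (T*(4/(-4 + sqrt(1))))*T = (T*(4/(-4 + 1)))*T = (T*(4/(-3)))*T = (T*(4*(-1/3)))*T = (T*(-4/3))*T = (-4*T/3)*T = -4*T**2/3)
(-49 + K(-2)*Y(4))*17 = (-49 + (-4/3*(-2)**2)*(2 - 1*4**2))*17 = (-49 + (-4/3*4)*(2 - 1*16))*17 = (-49 - 16*(2 - 16)/3)*17 = (-49 - 16/3*(-14))*17 = (-49 + 224/3)*17 = (77/3)*17 = 1309/3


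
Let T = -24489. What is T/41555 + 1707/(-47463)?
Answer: -411085264/657441655 ≈ -0.62528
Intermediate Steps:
T/41555 + 1707/(-47463) = -24489/41555 + 1707/(-47463) = -24489*1/41555 + 1707*(-1/47463) = -24489/41555 - 569/15821 = -411085264/657441655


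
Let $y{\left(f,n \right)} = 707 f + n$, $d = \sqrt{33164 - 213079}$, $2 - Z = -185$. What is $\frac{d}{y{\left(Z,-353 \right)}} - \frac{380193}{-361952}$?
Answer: $\frac{380193}{361952} + \frac{i \sqrt{179915}}{131856} \approx 1.0504 + 0.0032169 i$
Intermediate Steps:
$Z = 187$ ($Z = 2 - -185 = 2 + 185 = 187$)
$d = i \sqrt{179915}$ ($d = \sqrt{-179915} = i \sqrt{179915} \approx 424.16 i$)
$y{\left(f,n \right)} = n + 707 f$
$\frac{d}{y{\left(Z,-353 \right)}} - \frac{380193}{-361952} = \frac{i \sqrt{179915}}{-353 + 707 \cdot 187} - \frac{380193}{-361952} = \frac{i \sqrt{179915}}{-353 + 132209} - - \frac{380193}{361952} = \frac{i \sqrt{179915}}{131856} + \frac{380193}{361952} = \frac{380193}{361952} + \frac{i \sqrt{179915}}{131856}$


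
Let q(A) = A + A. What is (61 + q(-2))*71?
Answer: 4047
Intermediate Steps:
q(A) = 2*A
(61 + q(-2))*71 = (61 + 2*(-2))*71 = (61 - 4)*71 = 57*71 = 4047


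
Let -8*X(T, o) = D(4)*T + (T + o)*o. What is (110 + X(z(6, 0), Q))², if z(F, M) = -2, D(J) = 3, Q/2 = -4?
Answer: 162409/16 ≈ 10151.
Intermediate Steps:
Q = -8 (Q = 2*(-4) = -8)
X(T, o) = -3*T/8 - o*(T + o)/8 (X(T, o) = -(3*T + (T + o)*o)/8 = -(3*T + o*(T + o))/8 = -3*T/8 - o*(T + o)/8)
(110 + X(z(6, 0), Q))² = (110 + (-3/8*(-2) - ⅛*(-8)² - ⅛*(-2)*(-8)))² = (110 + (¾ - ⅛*64 - 2))² = (110 + (¾ - 8 - 2))² = (110 - 37/4)² = (403/4)² = 162409/16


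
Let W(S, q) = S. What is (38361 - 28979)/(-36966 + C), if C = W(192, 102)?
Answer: -4691/18387 ≈ -0.25513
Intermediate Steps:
C = 192
(38361 - 28979)/(-36966 + C) = (38361 - 28979)/(-36966 + 192) = 9382/(-36774) = 9382*(-1/36774) = -4691/18387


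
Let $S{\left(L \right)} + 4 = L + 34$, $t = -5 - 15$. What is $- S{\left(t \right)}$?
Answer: $-10$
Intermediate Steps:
$t = -20$ ($t = -5 - 15 = -20$)
$S{\left(L \right)} = 30 + L$ ($S{\left(L \right)} = -4 + \left(L + 34\right) = -4 + \left(34 + L\right) = 30 + L$)
$- S{\left(t \right)} = - (30 - 20) = \left(-1\right) 10 = -10$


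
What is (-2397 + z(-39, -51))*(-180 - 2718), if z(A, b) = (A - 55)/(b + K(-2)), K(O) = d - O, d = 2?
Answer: 6940710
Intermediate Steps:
K(O) = 2 - O
z(A, b) = (-55 + A)/(4 + b) (z(A, b) = (A - 55)/(b + (2 - 1*(-2))) = (-55 + A)/(b + (2 + 2)) = (-55 + A)/(b + 4) = (-55 + A)/(4 + b))
(-2397 + z(-39, -51))*(-180 - 2718) = (-2397 + (-55 - 39)/(4 - 51))*(-180 - 2718) = (-2397 - 94/(-47))*(-2898) = (-2397 - 1/47*(-94))*(-2898) = (-2397 + 2)*(-2898) = -2395*(-2898) = 6940710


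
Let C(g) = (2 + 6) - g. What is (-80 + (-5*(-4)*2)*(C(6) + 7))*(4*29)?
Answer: 32480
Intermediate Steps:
C(g) = 8 - g
(-80 + (-5*(-4)*2)*(C(6) + 7))*(4*29) = (-80 + (-5*(-4)*2)*((8 - 1*6) + 7))*(4*29) = (-80 + (20*2)*((8 - 6) + 7))*116 = (-80 + 40*(2 + 7))*116 = (-80 + 40*9)*116 = (-80 + 360)*116 = 280*116 = 32480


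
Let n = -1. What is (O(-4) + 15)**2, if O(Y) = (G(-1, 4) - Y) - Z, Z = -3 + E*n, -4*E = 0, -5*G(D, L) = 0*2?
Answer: 484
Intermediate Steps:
G(D, L) = 0 (G(D, L) = -0*2 = -1/5*0 = 0)
E = 0 (E = -1/4*0 = 0)
Z = -3 (Z = -3 + 0*(-1) = -3 + 0 = -3)
O(Y) = 3 - Y (O(Y) = (0 - Y) - 1*(-3) = -Y + 3 = 3 - Y)
(O(-4) + 15)**2 = ((3 - 1*(-4)) + 15)**2 = ((3 + 4) + 15)**2 = (7 + 15)**2 = 22**2 = 484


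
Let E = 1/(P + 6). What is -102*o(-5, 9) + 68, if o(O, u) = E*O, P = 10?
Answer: 799/8 ≈ 99.875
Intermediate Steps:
E = 1/16 (E = 1/(10 + 6) = 1/16 ≈ 0.062500)
o(O, u) = O/16
-102*o(-5, 9) + 68 = -51*(-5)/8 + 68 = -102*(-5/16) + 68 = 255/8 + 68 = 799/8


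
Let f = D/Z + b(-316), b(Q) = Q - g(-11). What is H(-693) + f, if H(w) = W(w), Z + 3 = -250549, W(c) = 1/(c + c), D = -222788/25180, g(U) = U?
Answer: -333370878320999/1093016814120 ≈ -305.00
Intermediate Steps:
b(Q) = 11 + Q (b(Q) = Q - 1*(-11) = Q + 11 = 11 + Q)
D = -55697/6295 (D = -222788*1/25180 = -55697/6295 ≈ -8.8478)
W(c) = 1/(2*c)
Z = -250552 (Z = -3 - 250549 = -250552)
H(w) = 1/(2*w)
f = -481053520503/1577224840 (f = -55697/6295/(-250552) + (11 - 316) = -55697/6295*(-1/250552) - 305 = 55697/1577224840 - 305 = -481053520503/1577224840 ≈ -305.00)
H(-693) + f = (½)/(-693) - 481053520503/1577224840 = (½)*(-1/693) - 481053520503/1577224840 = -1/1386 - 481053520503/1577224840 = -333370878320999/1093016814120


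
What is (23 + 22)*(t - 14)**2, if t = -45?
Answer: 156645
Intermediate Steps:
(23 + 22)*(t - 14)**2 = (23 + 22)*(-45 - 14)**2 = 45*(-59)**2 = 45*3481 = 156645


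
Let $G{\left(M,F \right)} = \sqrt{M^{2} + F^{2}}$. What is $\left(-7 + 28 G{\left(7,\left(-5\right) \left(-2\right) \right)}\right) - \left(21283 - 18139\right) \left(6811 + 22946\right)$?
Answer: $-93556015 + 28 \sqrt{149} \approx -9.3556 \cdot 10^{7}$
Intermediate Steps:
$G{\left(M,F \right)} = \sqrt{F^{2} + M^{2}}$
$\left(-7 + 28 G{\left(7,\left(-5\right) \left(-2\right) \right)}\right) - \left(21283 - 18139\right) \left(6811 + 22946\right) = \left(-7 + 28 \sqrt{\left(\left(-5\right) \left(-2\right)\right)^{2} + 7^{2}}\right) - \left(21283 - 18139\right) \left(6811 + 22946\right) = \left(-7 + 28 \sqrt{10^{2} + 49}\right) - 3144 \cdot 29757 = \left(-7 + 28 \sqrt{100 + 49}\right) - 93556008 = \left(-7 + 28 \sqrt{149}\right) - 93556008 = -93556015 + 28 \sqrt{149}$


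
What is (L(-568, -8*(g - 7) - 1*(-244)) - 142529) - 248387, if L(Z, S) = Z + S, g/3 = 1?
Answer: -391208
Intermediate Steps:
g = 3 (g = 3*1 = 3)
L(Z, S) = S + Z
(L(-568, -8*(g - 7) - 1*(-244)) - 142529) - 248387 = (((-8*(3 - 7) - 1*(-244)) - 568) - 142529) - 248387 = (((-8*(-4) + 244) - 568) - 142529) - 248387 = (((32 + 244) - 568) - 142529) - 248387 = ((276 - 568) - 142529) - 248387 = (-292 - 142529) - 248387 = -142821 - 248387 = -391208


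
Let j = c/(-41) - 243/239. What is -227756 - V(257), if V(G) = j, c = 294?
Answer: -2231700815/9799 ≈ -2.2775e+5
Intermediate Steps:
j = -80229/9799 (j = 294/(-41) - 243/239 = 294*(-1/41) - 243*1/239 = -294/41 - 243/239 = -80229/9799 ≈ -8.1875)
V(G) = -80229/9799
-227756 - V(257) = -227756 - 1*(-80229/9799) = -227756 + 80229/9799 = -2231700815/9799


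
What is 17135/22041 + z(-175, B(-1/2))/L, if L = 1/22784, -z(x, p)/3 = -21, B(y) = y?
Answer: 31637492207/22041 ≈ 1.4354e+6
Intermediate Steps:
z(x, p) = 63 (z(x, p) = -3*(-21) = 63)
L = 1/22784 ≈ 4.3890e-5
17135/22041 + z(-175, B(-1/2))/L = 17135/22041 + 63/(1/22784) = 17135*(1/22041) + 63*22784 = 17135/22041 + 1435392 = 31637492207/22041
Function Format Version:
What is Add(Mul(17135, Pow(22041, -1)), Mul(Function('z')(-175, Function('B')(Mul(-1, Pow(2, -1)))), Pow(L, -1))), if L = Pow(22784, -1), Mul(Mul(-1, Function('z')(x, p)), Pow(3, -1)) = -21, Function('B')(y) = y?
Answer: Rational(31637492207, 22041) ≈ 1.4354e+6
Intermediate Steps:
Function('z')(x, p) = 63 (Function('z')(x, p) = Mul(-3, -21) = 63)
L = Rational(1, 22784) ≈ 4.3890e-5
Add(Mul(17135, Pow(22041, -1)), Mul(Function('z')(-175, Function('B')(Mul(-1, Pow(2, -1)))), Pow(L, -1))) = Add(Mul(17135, Pow(22041, -1)), Mul(63, Pow(Rational(1, 22784), -1))) = Add(Mul(17135, Rational(1, 22041)), Mul(63, 22784)) = Add(Rational(17135, 22041), 1435392) = Rational(31637492207, 22041)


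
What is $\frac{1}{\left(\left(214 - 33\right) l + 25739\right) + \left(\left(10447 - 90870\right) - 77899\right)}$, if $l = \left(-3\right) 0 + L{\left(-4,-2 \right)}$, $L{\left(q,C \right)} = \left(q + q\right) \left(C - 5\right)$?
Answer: $- \frac{1}{122447} \approx -8.1668 \cdot 10^{-6}$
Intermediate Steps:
$L{\left(q,C \right)} = 2 q \left(-5 + C\right)$
$l = 56$ ($l = \left(-3\right) 0 + 2 \left(-4\right) \left(-5 - 2\right) = 0 + 2 \left(-4\right) \left(-7\right) = 0 + 56 = 56$)
$\frac{1}{\left(\left(214 - 33\right) l + 25739\right) + \left(\left(10447 - 90870\right) - 77899\right)} = \frac{1}{\left(\left(214 - 33\right) 56 + 25739\right) + \left(\left(10447 - 90870\right) - 77899\right)} = \frac{1}{\left(181 \cdot 56 + 25739\right) - 158322} = \frac{1}{\left(10136 + 25739\right) - 158322} = \frac{1}{35875 - 158322} = \frac{1}{-122447} = - \frac{1}{122447}$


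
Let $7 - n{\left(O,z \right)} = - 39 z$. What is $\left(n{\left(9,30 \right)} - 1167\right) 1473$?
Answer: $14730$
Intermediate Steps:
$n{\left(O,z \right)} = 7 + 39 z$ ($n{\left(O,z \right)} = 7 - - 39 z = 7 + 39 z$)
$\left(n{\left(9,30 \right)} - 1167\right) 1473 = \left(\left(7 + 39 \cdot 30\right) - 1167\right) 1473 = \left(\left(7 + 1170\right) - 1167\right) 1473 = \left(1177 - 1167\right) 1473 = 10 \cdot 1473 = 14730$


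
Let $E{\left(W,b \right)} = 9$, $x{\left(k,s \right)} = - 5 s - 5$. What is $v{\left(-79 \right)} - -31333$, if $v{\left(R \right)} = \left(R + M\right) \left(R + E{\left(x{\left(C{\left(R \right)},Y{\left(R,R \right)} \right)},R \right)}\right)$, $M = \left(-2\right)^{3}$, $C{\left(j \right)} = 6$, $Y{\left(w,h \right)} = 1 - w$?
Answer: $37423$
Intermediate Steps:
$x{\left(k,s \right)} = -5 - 5 s$
$M = -8$
$v{\left(R \right)} = \left(-8 + R\right) \left(9 + R\right)$ ($v{\left(R \right)} = \left(R - 8\right) \left(R + 9\right) = \left(-8 + R\right) \left(9 + R\right)$)
$v{\left(-79 \right)} - -31333 = \left(-72 - 79 + \left(-79\right)^{2}\right) - -31333 = \left(-72 - 79 + 6241\right) + 31333 = 6090 + 31333 = 37423$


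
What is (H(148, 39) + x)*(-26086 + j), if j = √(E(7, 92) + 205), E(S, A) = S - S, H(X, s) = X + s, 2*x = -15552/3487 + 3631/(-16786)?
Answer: -25632510658987/5321162 + 1965231209*√205/10642324 ≈ -4.8144e+6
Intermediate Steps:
x = -24883379/10642324 (x = (-15552/3487 + 3631/(-16786))/2 = (-15552*1/3487 + 3631*(-1/16786))/2 = (-15552/3487 - 3631/16786)/2 = (½)*(-24883379/5321162) = -24883379/10642324 ≈ -2.3382)
E(S, A) = 0
j = √205 (j = √(0 + 205) = √205 ≈ 14.318)
(H(148, 39) + x)*(-26086 + j) = ((148 + 39) - 24883379/10642324)*(-26086 + √205) = (187 - 24883379/10642324)*(-26086 + √205) = 1965231209*(-26086 + √205)/10642324 = -25632510658987/5321162 + 1965231209*√205/10642324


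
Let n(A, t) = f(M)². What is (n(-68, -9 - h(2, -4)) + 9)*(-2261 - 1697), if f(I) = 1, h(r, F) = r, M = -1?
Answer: -39580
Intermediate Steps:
n(A, t) = 1 (n(A, t) = 1² = 1)
(n(-68, -9 - h(2, -4)) + 9)*(-2261 - 1697) = (1 + 9)*(-2261 - 1697) = 10*(-3958) = -39580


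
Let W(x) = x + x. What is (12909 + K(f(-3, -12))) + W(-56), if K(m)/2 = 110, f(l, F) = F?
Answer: 13017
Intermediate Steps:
K(m) = 220 (K(m) = 2*110 = 220)
W(x) = 2*x
(12909 + K(f(-3, -12))) + W(-56) = (12909 + 220) + 2*(-56) = 13129 - 112 = 13017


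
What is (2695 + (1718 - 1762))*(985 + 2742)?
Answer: 9880277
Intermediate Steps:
(2695 + (1718 - 1762))*(985 + 2742) = (2695 - 44)*3727 = 2651*3727 = 9880277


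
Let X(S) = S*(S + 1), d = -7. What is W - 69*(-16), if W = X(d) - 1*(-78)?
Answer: 1224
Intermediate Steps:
X(S) = S*(1 + S)
W = 120 (W = -7*(1 - 7) - 1*(-78) = -7*(-6) + 78 = 42 + 78 = 120)
W - 69*(-16) = 120 - 69*(-16) = 120 + 1104 = 1224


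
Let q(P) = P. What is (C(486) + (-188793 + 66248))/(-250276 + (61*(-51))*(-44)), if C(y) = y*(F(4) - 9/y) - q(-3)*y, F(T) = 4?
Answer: 7447/7087 ≈ 1.0508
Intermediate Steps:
C(y) = 3*y + y*(4 - 9/y) (C(y) = y*(4 - 9/y) - (-3)*y = y*(4 - 9/y) + 3*y = 3*y + y*(4 - 9/y))
(C(486) + (-188793 + 66248))/(-250276 + (61*(-51))*(-44)) = ((-9 + 7*486) + (-188793 + 66248))/(-250276 + (61*(-51))*(-44)) = ((-9 + 3402) - 122545)/(-250276 - 3111*(-44)) = (3393 - 122545)/(-250276 + 136884) = -119152/(-113392) = -119152*(-1/113392) = 7447/7087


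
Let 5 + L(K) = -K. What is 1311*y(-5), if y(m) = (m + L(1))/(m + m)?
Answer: 14421/10 ≈ 1442.1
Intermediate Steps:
L(K) = -5 - K
y(m) = (-6 + m)/(2*m) (y(m) = (m + (-5 - 1*1))/(m + m) = (m + (-5 - 1))/((2*m)) = (m - 6)*(1/(2*m)) = (-6 + m)*(1/(2*m)) = (-6 + m)/(2*m))
1311*y(-5) = 1311*((1/2)*(-6 - 5)/(-5)) = 1311*((1/2)*(-1/5)*(-11)) = 1311*(11/10) = 14421/10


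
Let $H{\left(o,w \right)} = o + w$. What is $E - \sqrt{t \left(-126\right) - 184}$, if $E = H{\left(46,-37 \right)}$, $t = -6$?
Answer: $9 - 2 \sqrt{143} \approx -14.917$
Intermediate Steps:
$E = 9$ ($E = 46 - 37 = 9$)
$E - \sqrt{t \left(-126\right) - 184} = 9 - \sqrt{\left(-6\right) \left(-126\right) - 184} = 9 - \sqrt{756 - 184} = 9 - \sqrt{572} = 9 - 2 \sqrt{143}$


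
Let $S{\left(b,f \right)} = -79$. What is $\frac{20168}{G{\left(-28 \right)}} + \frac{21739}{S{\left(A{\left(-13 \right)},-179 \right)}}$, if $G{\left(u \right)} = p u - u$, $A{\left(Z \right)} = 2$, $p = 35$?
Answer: $- \frac{2786100}{9401} \approx -296.36$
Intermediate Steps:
$G{\left(u \right)} = 34 u$ ($G{\left(u \right)} = 35 u - u = 34 u$)
$\frac{20168}{G{\left(-28 \right)}} + \frac{21739}{S{\left(A{\left(-13 \right)},-179 \right)}} = \frac{20168}{34 \left(-28\right)} + \frac{21739}{-79} = \frac{20168}{-952} + 21739 \left(- \frac{1}{79}\right) = 20168 \left(- \frac{1}{952}\right) - \frac{21739}{79} = - \frac{2521}{119} - \frac{21739}{79} = - \frac{2786100}{9401}$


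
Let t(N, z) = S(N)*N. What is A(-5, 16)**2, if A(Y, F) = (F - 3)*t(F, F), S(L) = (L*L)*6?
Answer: 102072582144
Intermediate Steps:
S(L) = 6*L**2 (S(L) = L**2*6 = 6*L**2)
t(N, z) = 6*N**3 (t(N, z) = (6*N**2)*N = 6*N**3)
A(Y, F) = 6*F**3*(-3 + F) (A(Y, F) = (F - 3)*(6*F**3) = (-3 + F)*(6*F**3) = 6*F**3*(-3 + F))
A(-5, 16)**2 = (6*16**3*(-3 + 16))**2 = (6*4096*13)**2 = 319488**2 = 102072582144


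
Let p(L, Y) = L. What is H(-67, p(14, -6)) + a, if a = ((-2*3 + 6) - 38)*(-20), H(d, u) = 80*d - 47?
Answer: -4647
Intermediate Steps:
H(d, u) = -47 + 80*d
a = 760 (a = ((-6 + 6) - 38)*(-20) = (0 - 38)*(-20) = -38*(-20) = 760)
H(-67, p(14, -6)) + a = (-47 + 80*(-67)) + 760 = (-47 - 5360) + 760 = -5407 + 760 = -4647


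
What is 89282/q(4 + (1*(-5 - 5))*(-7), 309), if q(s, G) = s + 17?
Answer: 89282/91 ≈ 981.12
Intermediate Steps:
q(s, G) = 17 + s
89282/q(4 + (1*(-5 - 5))*(-7), 309) = 89282/(17 + (4 + (1*(-5 - 5))*(-7))) = 89282/(17 + (4 + (1*(-10))*(-7))) = 89282/(17 + (4 - 10*(-7))) = 89282/(17 + (4 + 70)) = 89282/(17 + 74) = 89282/91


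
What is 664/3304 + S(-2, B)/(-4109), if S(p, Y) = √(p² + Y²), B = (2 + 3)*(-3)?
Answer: 83/413 - √229/4109 ≈ 0.19729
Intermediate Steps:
B = -15 (B = 5*(-3) = -15)
S(p, Y) = √(Y² + p²)
664/3304 + S(-2, B)/(-4109) = 664/3304 + √((-15)² + (-2)²)/(-4109) = 664*(1/3304) + √(225 + 4)*(-1/4109) = 83/413 + √229*(-1/4109) = 83/413 - √229/4109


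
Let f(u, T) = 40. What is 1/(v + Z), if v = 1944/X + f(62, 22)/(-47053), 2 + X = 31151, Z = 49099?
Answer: 162850433/7995803434875 ≈ 2.0367e-5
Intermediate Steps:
X = 31149 (X = -2 + 31151 = 31149)
v = 10025008/162850433 (v = 1944/31149 + 40/(-47053) = 1944*(1/31149) + 40*(-1/47053) = 216/3461 - 40/47053 = 10025008/162850433 ≈ 0.061560)
1/(v + Z) = 1/(10025008/162850433 + 49099) = 1/(7995803434875/162850433) = 162850433/7995803434875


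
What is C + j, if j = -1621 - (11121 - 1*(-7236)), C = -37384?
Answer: -57362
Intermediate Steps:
j = -19978 (j = -1621 - (11121 + 7236) = -1621 - 1*18357 = -1621 - 18357 = -19978)
C + j = -37384 - 19978 = -57362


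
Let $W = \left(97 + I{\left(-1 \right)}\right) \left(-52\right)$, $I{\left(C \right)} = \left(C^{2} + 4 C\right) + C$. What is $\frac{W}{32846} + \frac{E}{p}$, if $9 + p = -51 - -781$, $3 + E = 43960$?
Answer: $\frac{720162433}{11840983} \approx 60.819$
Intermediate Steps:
$E = 43957$ ($E = -3 + 43960 = 43957$)
$I{\left(C \right)} = C^{2} + 5 C$
$p = 721$ ($p = -9 - -730 = -9 + \left(-51 + 781\right) = -9 + 730 = 721$)
$W = -4836$ ($W = \left(97 - \left(5 - 1\right)\right) \left(-52\right) = \left(97 - 4\right) \left(-52\right) = 93 \left(-52\right) = -4836$)
$\frac{W}{32846} + \frac{E}{p} = - \frac{4836}{32846} + \frac{43957}{721} = \left(-4836\right) \frac{1}{32846} + 43957 \cdot \frac{1}{721} = - \frac{2418}{16423} + \frac{43957}{721} = \frac{720162433}{11840983}$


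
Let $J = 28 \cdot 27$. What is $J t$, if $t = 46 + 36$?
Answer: $61992$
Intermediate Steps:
$J = 756$
$t = 82$
$J t = 756 \cdot 82 = 61992$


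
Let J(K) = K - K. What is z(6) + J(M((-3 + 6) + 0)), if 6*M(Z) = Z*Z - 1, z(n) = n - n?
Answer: 0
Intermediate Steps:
z(n) = 0
M(Z) = -⅙ + Z²/6 (M(Z) = (Z*Z - 1)/6 = (Z² - 1)/6 = (-1 + Z²)/6 = -⅙ + Z²/6)
J(K) = 0
z(6) + J(M((-3 + 6) + 0)) = 0 + 0 = 0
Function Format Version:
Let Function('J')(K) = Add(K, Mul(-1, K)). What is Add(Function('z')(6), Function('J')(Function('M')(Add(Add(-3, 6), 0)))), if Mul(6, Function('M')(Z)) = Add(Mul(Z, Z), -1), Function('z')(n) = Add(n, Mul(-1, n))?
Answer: 0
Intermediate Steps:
Function('z')(n) = 0
Function('M')(Z) = Add(Rational(-1, 6), Mul(Rational(1, 6), Pow(Z, 2))) (Function('M')(Z) = Mul(Rational(1, 6), Add(Mul(Z, Z), -1)) = Mul(Rational(1, 6), Add(Pow(Z, 2), -1)) = Mul(Rational(1, 6), Add(-1, Pow(Z, 2))) = Add(Rational(-1, 6), Mul(Rational(1, 6), Pow(Z, 2))))
Function('J')(K) = 0
Add(Function('z')(6), Function('J')(Function('M')(Add(Add(-3, 6), 0)))) = Add(0, 0) = 0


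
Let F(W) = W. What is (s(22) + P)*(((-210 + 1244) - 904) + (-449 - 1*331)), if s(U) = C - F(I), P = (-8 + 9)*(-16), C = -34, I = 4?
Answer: 35100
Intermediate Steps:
P = -16 (P = 1*(-16) = -16)
s(U) = -38 (s(U) = -34 - 1*4 = -34 - 4 = -38)
(s(22) + P)*(((-210 + 1244) - 904) + (-449 - 1*331)) = (-38 - 16)*(((-210 + 1244) - 904) + (-449 - 1*331)) = -54*((1034 - 904) + (-449 - 331)) = -54*(130 - 780) = -54*(-650) = 35100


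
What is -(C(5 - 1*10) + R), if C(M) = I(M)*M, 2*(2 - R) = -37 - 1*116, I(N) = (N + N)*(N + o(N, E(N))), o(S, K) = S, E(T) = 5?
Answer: 843/2 ≈ 421.50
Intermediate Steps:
I(N) = 4*N² (I(N) = (N + N)*(N + N) = (2*N)*(2*N) = 4*N²)
R = 157/2 (R = 2 - (-37 - 1*116)/2 = 2 - (-37 - 116)/2 = 2 - ½*(-153) = 2 + 153/2 = 157/2 ≈ 78.500)
C(M) = 4*M³ (C(M) = (4*M²)*M = 4*M³)
-(C(5 - 1*10) + R) = -(4*(5 - 1*10)³ + 157/2) = -(4*(5 - 10)³ + 157/2) = -(4*(-5)³ + 157/2) = -(4*(-125) + 157/2) = -(-500 + 157/2) = -1*(-843/2) = 843/2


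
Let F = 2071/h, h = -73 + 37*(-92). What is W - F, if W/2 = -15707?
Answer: -5748653/183 ≈ -31413.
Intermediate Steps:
h = -3477 (h = -73 - 3404 = -3477)
F = -109/183 (F = 2071/(-3477) = 2071*(-1/3477) = -109/183 ≈ -0.59563)
W = -31414 (W = 2*(-15707) = -31414)
W - F = -31414 - 1*(-109/183) = -31414 + 109/183 = -5748653/183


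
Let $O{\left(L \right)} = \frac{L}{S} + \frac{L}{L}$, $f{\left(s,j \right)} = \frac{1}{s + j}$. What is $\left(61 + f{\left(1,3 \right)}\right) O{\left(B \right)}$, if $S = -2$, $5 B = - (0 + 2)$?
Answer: $\frac{147}{2} \approx 73.5$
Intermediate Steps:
$B = - \frac{2}{5}$ ($B = \frac{\left(-1\right) \left(0 + 2\right)}{5} = \frac{\left(-1\right) 2}{5} = \frac{1}{5} \left(-2\right) = - \frac{2}{5} \approx -0.4$)
$f{\left(s,j \right)} = \frac{1}{j + s}$
$O{\left(L \right)} = 1 - \frac{L}{2}$ ($O{\left(L \right)} = \frac{L}{-2} + \frac{L}{L} = L \left(- \frac{1}{2}\right) + 1 = - \frac{L}{2} + 1 = 1 - \frac{L}{2}$)
$\left(61 + f{\left(1,3 \right)}\right) O{\left(B \right)} = \left(61 + \frac{1}{3 + 1}\right) \left(1 - - \frac{1}{5}\right) = \left(61 + \frac{1}{4}\right) \left(1 + \frac{1}{5}\right) = \left(61 + \frac{1}{4}\right) \frac{6}{5} = \frac{245}{4} \cdot \frac{6}{5} = \frac{147}{2}$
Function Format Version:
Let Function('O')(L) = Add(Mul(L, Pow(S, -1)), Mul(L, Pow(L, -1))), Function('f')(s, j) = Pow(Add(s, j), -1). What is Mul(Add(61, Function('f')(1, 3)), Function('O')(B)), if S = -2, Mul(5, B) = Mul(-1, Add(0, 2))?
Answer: Rational(147, 2) ≈ 73.500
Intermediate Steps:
B = Rational(-2, 5) (B = Mul(Rational(1, 5), Mul(-1, Add(0, 2))) = Mul(Rational(1, 5), Mul(-1, 2)) = Mul(Rational(1, 5), -2) = Rational(-2, 5) ≈ -0.40000)
Function('f')(s, j) = Pow(Add(j, s), -1)
Function('O')(L) = Add(1, Mul(Rational(-1, 2), L)) (Function('O')(L) = Add(Mul(L, Pow(-2, -1)), Mul(L, Pow(L, -1))) = Add(Mul(L, Rational(-1, 2)), 1) = Add(Mul(Rational(-1, 2), L), 1) = Add(1, Mul(Rational(-1, 2), L)))
Mul(Add(61, Function('f')(1, 3)), Function('O')(B)) = Mul(Add(61, Pow(Add(3, 1), -1)), Add(1, Mul(Rational(-1, 2), Rational(-2, 5)))) = Mul(Add(61, Pow(4, -1)), Add(1, Rational(1, 5))) = Mul(Add(61, Rational(1, 4)), Rational(6, 5)) = Mul(Rational(245, 4), Rational(6, 5)) = Rational(147, 2)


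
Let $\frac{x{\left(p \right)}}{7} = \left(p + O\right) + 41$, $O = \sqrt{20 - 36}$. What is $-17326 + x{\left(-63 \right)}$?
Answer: $-17480 + 28 i \approx -17480.0 + 28.0 i$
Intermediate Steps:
$O = 4 i$ ($O = \sqrt{-16} = 4 i \approx 4.0 i$)
$x{\left(p \right)} = 287 + 7 p + 28 i$ ($x{\left(p \right)} = 7 \left(\left(p + 4 i\right) + 41\right) = 7 \left(41 + p + 4 i\right) = 287 + 7 p + 28 i$)
$-17326 + x{\left(-63 \right)} = -17326 + \left(287 + 7 \left(-63\right) + 28 i\right) = -17326 + \left(287 - 441 + 28 i\right) = -17326 - \left(154 - 28 i\right) = -17480 + 28 i$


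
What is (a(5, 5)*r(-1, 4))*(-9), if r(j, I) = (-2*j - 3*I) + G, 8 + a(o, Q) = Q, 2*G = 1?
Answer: -513/2 ≈ -256.50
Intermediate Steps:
G = ½ (G = (½)*1 = ½ ≈ 0.50000)
a(o, Q) = -8 + Q
r(j, I) = ½ - 3*I - 2*j (r(j, I) = (-2*j - 3*I) + ½ = (-3*I - 2*j) + ½ = ½ - 3*I - 2*j)
(a(5, 5)*r(-1, 4))*(-9) = ((-8 + 5)*(½ - 3*4 - 2*(-1)))*(-9) = -3*(½ - 12 + 2)*(-9) = -3*(-19/2)*(-9) = (57/2)*(-9) = -513/2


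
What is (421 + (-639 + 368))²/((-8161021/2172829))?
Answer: -48888652500/8161021 ≈ -5990.5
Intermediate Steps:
(421 + (-639 + 368))²/((-8161021/2172829)) = (421 - 271)²/((-8161021*1/2172829)) = 150²/(-8161021/2172829) = 22500*(-2172829/8161021) = -48888652500/8161021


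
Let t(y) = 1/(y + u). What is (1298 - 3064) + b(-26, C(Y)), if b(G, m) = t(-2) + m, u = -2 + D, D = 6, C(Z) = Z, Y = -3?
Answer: -3537/2 ≈ -1768.5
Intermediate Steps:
u = 4 (u = -2 + 6 = 4)
t(y) = 1/(4 + y) (t(y) = 1/(y + 4) = 1/(4 + y))
b(G, m) = 1/2 + m (b(G, m) = 1/(4 - 2) + m = 1/2 + m)
(1298 - 3064) + b(-26, C(Y)) = (1298 - 3064) + (1/2 - 3) = -1766 - 5/2 = -3537/2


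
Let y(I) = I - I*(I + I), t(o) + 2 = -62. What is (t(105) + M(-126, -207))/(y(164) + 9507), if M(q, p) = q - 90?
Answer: 40/6303 ≈ 0.0063462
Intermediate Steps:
t(o) = -64 (t(o) = -2 - 62 = -64)
M(q, p) = -90 + q
y(I) = I - 2*I² (y(I) = I - I*2*I = I - 2*I²)
(t(105) + M(-126, -207))/(y(164) + 9507) = (-64 + (-90 - 126))/(164*(1 - 2*164) + 9507) = (-64 - 216)/(164*(1 - 328) + 9507) = -280/(164*(-327) + 9507) = -280/(-53628 + 9507) = -280/(-44121) = -280*(-1/44121) = 40/6303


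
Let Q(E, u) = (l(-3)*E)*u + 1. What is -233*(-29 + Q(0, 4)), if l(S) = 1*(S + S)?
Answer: 6524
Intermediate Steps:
l(S) = 2*S (l(S) = 1*(2*S) = 2*S)
Q(E, u) = 1 - 6*E*u (Q(E, u) = ((2*(-3))*E)*u + 1 = (-6*E)*u + 1 = -6*E*u + 1 = 1 - 6*E*u)
-233*(-29 + Q(0, 4)) = -233*(-29 + (1 - 6*0*4)) = -233*(-29 + (1 + 0)) = -233*(-29 + 1) = -233*(-28) = 6524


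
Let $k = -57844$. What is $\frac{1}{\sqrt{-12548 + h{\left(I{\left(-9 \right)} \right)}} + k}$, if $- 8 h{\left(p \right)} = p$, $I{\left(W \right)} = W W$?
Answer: $- \frac{462752}{26767527153} - \frac{2 i \sqrt{200930}}{26767527153} \approx -1.7288 \cdot 10^{-5} - 3.3492 \cdot 10^{-8} i$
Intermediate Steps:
$I{\left(W \right)} = W^{2}$
$h{\left(p \right)} = - \frac{p}{8}$
$\frac{1}{\sqrt{-12548 + h{\left(I{\left(-9 \right)} \right)}} + k} = \frac{1}{\sqrt{-12548 - \frac{\left(-9\right)^{2}}{8}} - 57844} = \frac{1}{\sqrt{-12548 - \frac{81}{8}} - 57844} = \frac{1}{\sqrt{- \frac{100465}{8}} - 57844} = \frac{1}{\frac{i \sqrt{200930}}{4} - 57844} = \frac{1}{-57844 + \frac{i \sqrt{200930}}{4}}$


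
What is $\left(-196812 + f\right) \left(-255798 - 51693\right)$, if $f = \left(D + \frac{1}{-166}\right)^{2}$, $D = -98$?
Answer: $\frac{1586244938592501}{27556} \approx 5.7564 \cdot 10^{10}$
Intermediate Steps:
$f = \frac{264680361}{27556}$ ($f = \left(-98 + \frac{1}{-166}\right)^{2} = \left(-98 - \frac{1}{166}\right)^{2} = \left(- \frac{16269}{166}\right)^{2} = \frac{264680361}{27556} \approx 9605.2$)
$\left(-196812 + f\right) \left(-255798 - 51693\right) = \left(-196812 + \frac{264680361}{27556}\right) \left(-255798 - 51693\right) = \left(- \frac{5158671111}{27556}\right) \left(-307491\right) = \frac{1586244938592501}{27556}$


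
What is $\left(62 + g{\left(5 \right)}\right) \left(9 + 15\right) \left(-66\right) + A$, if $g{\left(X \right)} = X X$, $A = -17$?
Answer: $-137825$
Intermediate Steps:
$g{\left(X \right)} = X^{2}$
$\left(62 + g{\left(5 \right)}\right) \left(9 + 15\right) \left(-66\right) + A = \left(62 + 5^{2}\right) \left(9 + 15\right) \left(-66\right) - 17 = \left(62 + 25\right) 24 \left(-66\right) - 17 = 87 \cdot 24 \left(-66\right) - 17 = 2088 \left(-66\right) - 17 = -137808 - 17 = -137825$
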